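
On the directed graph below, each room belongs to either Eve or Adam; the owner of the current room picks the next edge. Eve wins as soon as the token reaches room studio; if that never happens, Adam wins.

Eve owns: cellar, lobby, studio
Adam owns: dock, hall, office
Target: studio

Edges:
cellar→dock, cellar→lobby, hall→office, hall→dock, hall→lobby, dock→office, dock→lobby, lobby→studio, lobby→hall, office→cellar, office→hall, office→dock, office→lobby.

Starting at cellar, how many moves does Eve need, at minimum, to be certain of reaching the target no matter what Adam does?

2

A0 = {studio}
A1: add {lobby} — lobby (Eve) has lobby→studio.
A2: add {cellar} — cellar (Eve) has cellar→lobby.
A3 = A2; e.g. office (Adam) can still go to hall. Fixed point.
cellar enters the attractor at level 2, so Eve can force the target in 2 moves from there.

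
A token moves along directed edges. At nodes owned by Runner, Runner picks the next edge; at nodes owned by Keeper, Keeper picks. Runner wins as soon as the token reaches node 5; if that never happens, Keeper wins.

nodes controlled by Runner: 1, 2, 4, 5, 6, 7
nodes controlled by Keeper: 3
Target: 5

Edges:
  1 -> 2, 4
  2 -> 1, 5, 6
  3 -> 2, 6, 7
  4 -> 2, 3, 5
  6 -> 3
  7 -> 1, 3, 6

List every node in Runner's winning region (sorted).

1, 2, 4, 5, 7

A0 = {5}
A1: add {2, 4} — 2 (Runner) has 2→5; 4 (Runner) has 4→5.
A2: add {1} — 1 (Runner) has 1→2.
A3: add {7} — 7 (Runner) has 7→1.
A4 = A3; e.g. 3 (Keeper) can still go to 6. Fixed point.
Runner's winning region = {1, 2, 4, 5, 7}.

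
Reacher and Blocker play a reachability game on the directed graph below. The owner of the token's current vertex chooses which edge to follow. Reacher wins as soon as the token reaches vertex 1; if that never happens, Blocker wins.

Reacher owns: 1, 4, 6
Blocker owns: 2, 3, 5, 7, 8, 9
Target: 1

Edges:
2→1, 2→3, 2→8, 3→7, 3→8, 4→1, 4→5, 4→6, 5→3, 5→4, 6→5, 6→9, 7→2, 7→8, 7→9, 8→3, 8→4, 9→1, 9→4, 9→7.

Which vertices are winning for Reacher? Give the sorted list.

A0 = {1}
A1: add {4} — 4 (Reacher) has 4→1.
A2 = A1; e.g. 2 (Blocker) can still go to 3. Fixed point.
Reacher's winning region = {1, 4}.

1, 4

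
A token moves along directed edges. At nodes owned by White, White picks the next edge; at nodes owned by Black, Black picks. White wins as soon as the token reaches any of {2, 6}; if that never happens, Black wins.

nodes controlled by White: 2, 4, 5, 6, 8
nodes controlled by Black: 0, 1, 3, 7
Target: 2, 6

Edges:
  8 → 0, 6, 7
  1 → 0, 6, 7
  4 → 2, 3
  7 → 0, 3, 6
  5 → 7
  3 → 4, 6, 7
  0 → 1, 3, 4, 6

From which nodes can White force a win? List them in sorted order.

A0 = {2, 6}
A1: add {4, 8} — 4 (White) has 4→2; 8 (White) has 8→6.
A2 = A1; e.g. 0 (Black) can still go to 1. Fixed point.
White's winning region = {2, 4, 6, 8}.

2, 4, 6, 8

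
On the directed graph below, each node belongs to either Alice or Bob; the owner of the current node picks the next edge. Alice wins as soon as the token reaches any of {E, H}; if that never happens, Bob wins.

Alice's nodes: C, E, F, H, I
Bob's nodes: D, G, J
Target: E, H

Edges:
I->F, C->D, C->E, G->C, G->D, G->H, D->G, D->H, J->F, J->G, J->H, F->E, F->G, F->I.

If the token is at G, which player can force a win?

Bob

A0 = {E, H}
A1: add {C, F} — C (Alice) has C→E; F (Alice) has F→E.
A2: add {I} — I (Alice) has I→F.
A3 = A2; e.g. D (Bob) can still go to G. Fixed point.
G never enters the attractor, so Bob can avoid the target forever.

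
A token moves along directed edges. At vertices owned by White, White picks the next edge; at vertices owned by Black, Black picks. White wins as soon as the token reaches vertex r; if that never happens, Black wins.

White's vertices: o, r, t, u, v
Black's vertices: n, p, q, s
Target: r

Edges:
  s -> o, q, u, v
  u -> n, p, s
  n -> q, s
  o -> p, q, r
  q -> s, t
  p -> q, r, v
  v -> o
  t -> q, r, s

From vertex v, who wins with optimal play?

A0 = {r}
A1: add {o, t} — o (White) has o→r; t (White) has t→r.
A2: add {v} — v (White) has v→o.
A3 = A2; e.g. n (Black) can still go to q. Fixed point.
v ∈ A2, so White can force the target.

White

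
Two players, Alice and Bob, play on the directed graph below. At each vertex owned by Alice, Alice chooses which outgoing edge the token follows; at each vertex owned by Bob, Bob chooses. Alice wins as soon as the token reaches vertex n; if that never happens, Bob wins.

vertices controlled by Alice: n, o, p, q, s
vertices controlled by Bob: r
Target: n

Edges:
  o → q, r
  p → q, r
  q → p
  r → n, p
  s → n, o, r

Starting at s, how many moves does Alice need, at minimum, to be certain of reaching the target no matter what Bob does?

1

A0 = {n}
A1: add {s} — s (Alice) has s→n.
A2 = A1; e.g. o (Alice) has no edge into A1. Fixed point.
s enters the attractor at level 1, so Alice can force the target in 1 move from there.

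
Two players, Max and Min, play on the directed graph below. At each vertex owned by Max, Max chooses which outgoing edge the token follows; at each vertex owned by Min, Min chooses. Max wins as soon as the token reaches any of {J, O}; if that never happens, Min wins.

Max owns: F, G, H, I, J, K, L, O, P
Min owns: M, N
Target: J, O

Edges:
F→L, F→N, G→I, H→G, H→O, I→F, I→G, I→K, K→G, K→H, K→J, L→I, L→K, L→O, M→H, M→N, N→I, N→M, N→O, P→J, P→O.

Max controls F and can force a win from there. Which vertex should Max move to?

L

A0 = {J, O}
A1: add {H, K, L, P} — H (Max) has H→O; K (Max) has K→J; L (Max) has L→O; P (Max) has P→J.
A2: add {F, I} — F (Max) has F→L; I (Max) has I→K.
A3: add {G} — G (Max) has G→I.
A4 = A3; e.g. M (Min) can still go to N. Fixed point.
From F, successor L is in the attractor (rank 1); the other successor N is not.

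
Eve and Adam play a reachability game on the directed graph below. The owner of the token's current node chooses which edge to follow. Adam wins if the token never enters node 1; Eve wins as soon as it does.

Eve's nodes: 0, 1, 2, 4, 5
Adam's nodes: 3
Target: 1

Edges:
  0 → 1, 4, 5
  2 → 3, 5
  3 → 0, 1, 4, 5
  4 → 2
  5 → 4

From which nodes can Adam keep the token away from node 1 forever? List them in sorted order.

2, 3, 4, 5

A0 = {1}
A1: add {0} — 0 (Eve) has 0→1.
A2 = A1; e.g. 2 (Eve) has no edge into A1. Fixed point.
Eve's attractor = {0, 1}; Adam avoids the target exactly from the complement.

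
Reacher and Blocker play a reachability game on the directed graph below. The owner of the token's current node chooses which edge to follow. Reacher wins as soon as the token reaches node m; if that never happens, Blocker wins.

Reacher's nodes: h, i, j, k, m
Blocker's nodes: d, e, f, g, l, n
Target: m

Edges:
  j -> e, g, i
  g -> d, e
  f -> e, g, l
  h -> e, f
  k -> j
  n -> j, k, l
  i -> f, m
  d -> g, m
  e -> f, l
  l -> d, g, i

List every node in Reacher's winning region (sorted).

i, j, k, m

A0 = {m}
A1: add {i} — i (Reacher) has i→m.
A2: add {j} — j (Reacher) has j→i.
A3: add {k} — k (Reacher) has k→j.
A4 = A3; e.g. d (Blocker) can still go to g. Fixed point.
Reacher's winning region = {i, j, k, m}.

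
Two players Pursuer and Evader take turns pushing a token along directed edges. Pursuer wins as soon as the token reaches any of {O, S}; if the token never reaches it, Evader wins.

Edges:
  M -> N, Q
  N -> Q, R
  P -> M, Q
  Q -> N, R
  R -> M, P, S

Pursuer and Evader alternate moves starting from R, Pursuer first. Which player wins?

Track states (vertex, player-to-move).
A0 = {(O,Pursuer), (O,Evader), (S,Pursuer), (S,Evader)}
A1: add {(R,Pursuer)}.
(R,Pursuer) ∈ A1 ⇒ Pursuer forces the target.

Pursuer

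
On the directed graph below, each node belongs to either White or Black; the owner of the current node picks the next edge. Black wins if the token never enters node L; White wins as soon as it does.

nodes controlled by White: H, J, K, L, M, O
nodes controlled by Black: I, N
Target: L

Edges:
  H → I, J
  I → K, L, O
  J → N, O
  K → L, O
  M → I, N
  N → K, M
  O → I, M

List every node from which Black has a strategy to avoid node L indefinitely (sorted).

H, I, J, M, N, O

A0 = {L}
A1: add {K} — K (White) has K→L.
A2 = A1; e.g. H (White) has no edge into A1. Fixed point.
White's attractor = {K, L}; Black avoids the target exactly from the complement.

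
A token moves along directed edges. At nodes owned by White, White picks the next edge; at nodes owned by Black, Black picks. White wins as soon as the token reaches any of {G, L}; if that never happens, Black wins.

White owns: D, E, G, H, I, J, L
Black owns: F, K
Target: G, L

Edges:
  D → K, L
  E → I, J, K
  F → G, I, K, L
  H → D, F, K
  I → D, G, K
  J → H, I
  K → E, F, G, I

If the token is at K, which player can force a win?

A0 = {G, L}
A1: add {D, I} — D (White) has D→L; I (White) has I→G.
A2: add {E, H, J} — E (White) has E→I; H (White) has H→D; J (White) has J→I.
A3 = A2; e.g. F (Black) can still go to K. Fixed point.
K never enters the attractor, so Black can avoid the target forever.

Black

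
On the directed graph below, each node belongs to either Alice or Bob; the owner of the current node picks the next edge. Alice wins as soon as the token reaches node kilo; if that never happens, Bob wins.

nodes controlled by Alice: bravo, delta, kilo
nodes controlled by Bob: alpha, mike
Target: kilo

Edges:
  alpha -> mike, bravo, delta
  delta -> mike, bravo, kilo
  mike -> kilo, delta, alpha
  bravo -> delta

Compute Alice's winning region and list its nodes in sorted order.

A0 = {kilo}
A1: add {delta} — delta (Alice) has delta→kilo.
A2: add {bravo} — bravo (Alice) has bravo→delta.
A3 = A2; e.g. mike (Bob) can still go to alpha. Fixed point.
Alice's winning region = {bravo, delta, kilo}.

bravo, delta, kilo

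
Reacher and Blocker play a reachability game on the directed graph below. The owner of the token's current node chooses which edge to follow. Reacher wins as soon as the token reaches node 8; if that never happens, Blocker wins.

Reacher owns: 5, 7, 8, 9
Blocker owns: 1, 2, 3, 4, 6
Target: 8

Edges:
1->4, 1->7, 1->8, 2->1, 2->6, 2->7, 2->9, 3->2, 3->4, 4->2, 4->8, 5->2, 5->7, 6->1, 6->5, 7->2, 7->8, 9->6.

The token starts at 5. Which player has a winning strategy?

A0 = {8}
A1: add {7} — 7 (Reacher) has 7→8.
A2: add {5} — 5 (Reacher) has 5→7.
A3 = A2; e.g. 1 (Blocker) can still go to 4. Fixed point.
5 ∈ A2, so Reacher can force the target.

Reacher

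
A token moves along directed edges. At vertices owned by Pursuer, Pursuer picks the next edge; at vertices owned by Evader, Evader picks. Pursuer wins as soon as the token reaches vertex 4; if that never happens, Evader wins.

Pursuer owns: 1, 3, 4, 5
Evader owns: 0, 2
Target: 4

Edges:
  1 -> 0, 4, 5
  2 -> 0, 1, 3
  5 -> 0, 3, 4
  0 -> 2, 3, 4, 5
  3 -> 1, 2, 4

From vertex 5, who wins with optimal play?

Pursuer

A0 = {4}
A1: add {1, 3, 5} — 1 (Pursuer) has 1→4; 3 (Pursuer) has 3→4; 5 (Pursuer) has 5→4.
A2 = A1; e.g. 0 (Evader) can still go to 2. Fixed point.
5 ∈ A1, so Pursuer can force the target.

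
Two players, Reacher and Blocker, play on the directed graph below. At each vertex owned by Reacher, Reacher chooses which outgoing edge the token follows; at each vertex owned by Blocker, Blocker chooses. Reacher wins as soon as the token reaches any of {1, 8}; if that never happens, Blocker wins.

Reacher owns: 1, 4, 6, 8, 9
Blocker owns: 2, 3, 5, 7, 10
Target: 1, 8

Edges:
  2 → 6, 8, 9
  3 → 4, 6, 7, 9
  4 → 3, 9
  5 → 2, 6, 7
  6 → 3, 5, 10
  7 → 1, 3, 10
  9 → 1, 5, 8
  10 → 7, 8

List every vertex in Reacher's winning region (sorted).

1, 4, 8, 9

A0 = {1, 8}
A1: add {9} — 9 (Reacher) has 9→1.
A2: add {4} — 4 (Reacher) has 4→9.
A3 = A2; e.g. 2 (Blocker) can still go to 6. Fixed point.
Reacher's winning region = {1, 4, 8, 9}.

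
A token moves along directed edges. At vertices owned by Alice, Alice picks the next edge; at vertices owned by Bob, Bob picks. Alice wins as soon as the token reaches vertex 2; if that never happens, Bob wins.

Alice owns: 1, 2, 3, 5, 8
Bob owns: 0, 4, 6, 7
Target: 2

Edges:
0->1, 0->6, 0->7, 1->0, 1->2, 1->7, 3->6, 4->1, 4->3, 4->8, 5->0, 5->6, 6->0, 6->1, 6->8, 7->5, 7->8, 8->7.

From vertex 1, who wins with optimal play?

A0 = {2}
A1: add {1} — 1 (Alice) has 1→2.
A2 = A1; e.g. 0 (Bob) can still go to 6. Fixed point.
1 ∈ A1, so Alice can force the target.

Alice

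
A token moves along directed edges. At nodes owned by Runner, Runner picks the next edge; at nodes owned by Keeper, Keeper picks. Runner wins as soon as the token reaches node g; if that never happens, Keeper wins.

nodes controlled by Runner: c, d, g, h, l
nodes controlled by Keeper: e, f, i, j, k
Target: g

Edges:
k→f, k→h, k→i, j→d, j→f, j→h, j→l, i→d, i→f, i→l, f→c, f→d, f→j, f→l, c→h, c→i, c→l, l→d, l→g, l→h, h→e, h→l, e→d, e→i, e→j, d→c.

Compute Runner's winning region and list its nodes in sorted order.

c, d, g, h, l

A0 = {g}
A1: add {l} — l (Runner) has l→g.
A2: add {c, h} — c (Runner) has c→l; h (Runner) has h→l.
A3: add {d} — d (Runner) has d→c.
A4 = A3; e.g. e (Keeper) can still go to i. Fixed point.
Runner's winning region = {c, d, g, h, l}.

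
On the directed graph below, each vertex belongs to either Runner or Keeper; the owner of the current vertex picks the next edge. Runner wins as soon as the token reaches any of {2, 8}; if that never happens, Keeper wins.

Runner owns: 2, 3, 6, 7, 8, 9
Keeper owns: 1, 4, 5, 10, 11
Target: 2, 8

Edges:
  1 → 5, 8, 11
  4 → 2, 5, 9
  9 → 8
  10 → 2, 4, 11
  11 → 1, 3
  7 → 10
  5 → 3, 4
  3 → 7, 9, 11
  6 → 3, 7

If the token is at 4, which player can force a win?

A0 = {2, 8}
A1: add {9} — 9 (Runner) has 9→8.
A2: add {3} — 3 (Runner) has 3→9.
A3: add {6} — 6 (Runner) has 6→3.
A4 = A3; e.g. 1 (Keeper) can still go to 5. Fixed point.
4 never enters the attractor, so Keeper can avoid the target forever.

Keeper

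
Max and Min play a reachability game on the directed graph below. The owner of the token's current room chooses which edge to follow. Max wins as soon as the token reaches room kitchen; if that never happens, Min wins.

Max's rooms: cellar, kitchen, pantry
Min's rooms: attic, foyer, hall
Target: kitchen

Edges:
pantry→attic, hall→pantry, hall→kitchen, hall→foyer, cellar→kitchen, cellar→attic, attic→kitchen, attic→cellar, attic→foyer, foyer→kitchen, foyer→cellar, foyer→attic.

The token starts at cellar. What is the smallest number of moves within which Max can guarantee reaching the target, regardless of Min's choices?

1

A0 = {kitchen}
A1: add {cellar} — cellar (Max) has cellar→kitchen.
A2 = A1; e.g. pantry (Max) has no edge into A1. Fixed point.
cellar enters the attractor at level 1, so Max can force the target in 1 move from there.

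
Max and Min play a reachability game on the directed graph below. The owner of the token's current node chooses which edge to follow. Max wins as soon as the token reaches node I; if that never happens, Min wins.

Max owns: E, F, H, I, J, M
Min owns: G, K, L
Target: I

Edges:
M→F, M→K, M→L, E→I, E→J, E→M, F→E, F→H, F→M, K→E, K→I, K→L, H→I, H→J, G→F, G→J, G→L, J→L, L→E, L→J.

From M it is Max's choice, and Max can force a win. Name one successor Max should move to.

F

A0 = {I}
A1: add {E, H} — E (Max) has E→I; H (Max) has H→I.
A2: add {F} — F (Max) has F→E.
A3: add {M} — M (Max) has M→F.
A4 = A3; e.g. G (Min) can still go to J. Fixed point.
From M, successor F is in the attractor (rank 2); the other successors K, L are not.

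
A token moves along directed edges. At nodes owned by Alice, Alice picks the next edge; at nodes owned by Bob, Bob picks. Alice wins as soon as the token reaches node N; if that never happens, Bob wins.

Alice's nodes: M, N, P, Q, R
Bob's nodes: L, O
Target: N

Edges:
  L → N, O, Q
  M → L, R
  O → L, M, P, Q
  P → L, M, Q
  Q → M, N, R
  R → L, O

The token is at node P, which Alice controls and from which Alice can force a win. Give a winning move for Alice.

Q

A0 = {N}
A1: add {Q} — Q (Alice) has Q→N.
A2: add {P} — P (Alice) has P→Q.
A3 = A2; e.g. L (Bob) can still go to O. Fixed point.
From P, successor Q is in the attractor (rank 1); the other successors L, M are not.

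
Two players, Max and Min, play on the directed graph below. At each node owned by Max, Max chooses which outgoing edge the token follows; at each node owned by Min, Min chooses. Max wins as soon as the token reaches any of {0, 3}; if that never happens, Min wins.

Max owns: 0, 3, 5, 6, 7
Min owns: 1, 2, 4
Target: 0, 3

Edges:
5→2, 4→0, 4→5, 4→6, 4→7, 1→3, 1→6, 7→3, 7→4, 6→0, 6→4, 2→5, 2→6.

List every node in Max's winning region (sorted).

0, 1, 3, 6, 7

A0 = {0, 3}
A1: add {6, 7} — 6 (Max) has 6→0; 7 (Max) has 7→3.
A2: add {1} — 1 (Min): all of {3, 6} already in.
A3 = A2; e.g. 2 (Min) can still go to 5. Fixed point.
Max's winning region = {0, 1, 3, 6, 7}.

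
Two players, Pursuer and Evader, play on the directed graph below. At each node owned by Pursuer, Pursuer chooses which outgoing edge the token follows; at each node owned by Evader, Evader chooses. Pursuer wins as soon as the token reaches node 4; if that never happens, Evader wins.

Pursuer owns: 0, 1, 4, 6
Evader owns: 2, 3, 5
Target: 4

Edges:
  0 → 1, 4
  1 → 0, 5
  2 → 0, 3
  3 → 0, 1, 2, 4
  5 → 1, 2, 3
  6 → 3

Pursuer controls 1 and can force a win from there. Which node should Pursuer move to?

A0 = {4}
A1: add {0} — 0 (Pursuer) has 0→4.
A2: add {1} — 1 (Pursuer) has 1→0.
A3 = A2; e.g. 2 (Evader) can still go to 3. Fixed point.
From 1, successor 0 is in the attractor (rank 1); the other successor 5 is not.

0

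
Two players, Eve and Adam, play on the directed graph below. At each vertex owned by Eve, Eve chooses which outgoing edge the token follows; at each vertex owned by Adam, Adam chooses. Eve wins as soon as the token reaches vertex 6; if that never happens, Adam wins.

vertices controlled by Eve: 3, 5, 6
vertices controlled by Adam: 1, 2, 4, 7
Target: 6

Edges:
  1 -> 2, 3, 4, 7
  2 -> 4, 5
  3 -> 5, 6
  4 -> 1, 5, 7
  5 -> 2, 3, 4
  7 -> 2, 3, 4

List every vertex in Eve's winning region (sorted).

A0 = {6}
A1: add {3} — 3 (Eve) has 3→6.
A2: add {5} — 5 (Eve) has 5→3.
A3 = A2; e.g. 1 (Adam) can still go to 2. Fixed point.
Eve's winning region = {3, 5, 6}.

3, 5, 6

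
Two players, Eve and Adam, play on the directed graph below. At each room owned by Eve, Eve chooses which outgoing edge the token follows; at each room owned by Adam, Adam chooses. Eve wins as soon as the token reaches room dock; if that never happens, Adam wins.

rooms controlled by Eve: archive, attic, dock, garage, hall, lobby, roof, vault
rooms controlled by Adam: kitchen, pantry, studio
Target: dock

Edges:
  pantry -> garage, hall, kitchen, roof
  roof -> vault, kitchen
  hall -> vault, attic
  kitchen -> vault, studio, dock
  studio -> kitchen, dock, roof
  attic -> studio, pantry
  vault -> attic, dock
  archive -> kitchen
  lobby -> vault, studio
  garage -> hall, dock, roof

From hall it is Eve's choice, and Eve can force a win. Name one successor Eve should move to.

A0 = {dock}
A1: add {garage, vault} — vault (Eve) has vault→dock; garage (Eve) has garage→dock.
A2: add {hall, lobby, roof} — lobby (Eve) has lobby→vault; hall (Eve) has hall→vault; roof (Eve) has roof→vault.
A3 = A2; e.g. archive (Eve) has no edge into A2. Fixed point.
From hall, successor vault is in the attractor (rank 1); the other successor attic is not.

vault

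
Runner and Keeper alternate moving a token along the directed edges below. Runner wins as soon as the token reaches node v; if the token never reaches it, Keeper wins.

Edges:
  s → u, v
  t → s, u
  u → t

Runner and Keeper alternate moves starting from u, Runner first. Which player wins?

Track states (vertex, player-to-move).
A0 = {(v,Runner), (v,Keeper)}
A1: add {(s,Runner)}.
A2 = A1; e.g. (s,Keeper) stays out. (u,Runner) never enters ⇒ Keeper avoids the target.

Keeper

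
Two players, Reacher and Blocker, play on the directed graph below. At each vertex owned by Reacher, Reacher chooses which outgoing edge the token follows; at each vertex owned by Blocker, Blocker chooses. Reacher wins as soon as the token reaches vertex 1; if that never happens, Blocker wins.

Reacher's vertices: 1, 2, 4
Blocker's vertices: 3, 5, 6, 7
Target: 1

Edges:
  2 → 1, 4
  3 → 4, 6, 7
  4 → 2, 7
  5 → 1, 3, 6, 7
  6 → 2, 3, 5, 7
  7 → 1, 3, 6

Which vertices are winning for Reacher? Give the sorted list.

1, 2, 4

A0 = {1}
A1: add {2} — 2 (Reacher) has 2→1.
A2: add {4} — 4 (Reacher) has 4→2.
A3 = A2; e.g. 3 (Blocker) can still go to 6. Fixed point.
Reacher's winning region = {1, 2, 4}.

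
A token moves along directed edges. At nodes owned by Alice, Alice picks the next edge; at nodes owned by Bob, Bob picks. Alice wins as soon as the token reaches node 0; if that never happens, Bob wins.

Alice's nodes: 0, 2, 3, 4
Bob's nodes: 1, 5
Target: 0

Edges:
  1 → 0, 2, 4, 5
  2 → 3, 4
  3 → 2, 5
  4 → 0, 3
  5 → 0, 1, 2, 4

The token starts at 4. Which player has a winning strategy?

A0 = {0}
A1: add {4} — 4 (Alice) has 4→0.
4 ∈ A1, so Alice can force the target.

Alice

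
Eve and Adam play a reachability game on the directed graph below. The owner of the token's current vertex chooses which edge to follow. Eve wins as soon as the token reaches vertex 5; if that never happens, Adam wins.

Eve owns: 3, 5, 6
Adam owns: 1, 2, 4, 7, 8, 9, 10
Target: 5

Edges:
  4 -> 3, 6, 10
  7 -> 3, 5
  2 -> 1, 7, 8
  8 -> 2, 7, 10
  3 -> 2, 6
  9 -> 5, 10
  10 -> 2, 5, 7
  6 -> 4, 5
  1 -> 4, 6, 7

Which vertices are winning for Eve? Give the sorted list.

A0 = {5}
A1: add {6} — 6 (Eve) has 6→5.
A2: add {3} — 3 (Eve) has 3→6.
A3: add {7} — 7 (Adam): all of {3, 5} already in.
A4 = A3; e.g. 1 (Adam) can still go to 4. Fixed point.
Eve's winning region = {3, 5, 6, 7}.

3, 5, 6, 7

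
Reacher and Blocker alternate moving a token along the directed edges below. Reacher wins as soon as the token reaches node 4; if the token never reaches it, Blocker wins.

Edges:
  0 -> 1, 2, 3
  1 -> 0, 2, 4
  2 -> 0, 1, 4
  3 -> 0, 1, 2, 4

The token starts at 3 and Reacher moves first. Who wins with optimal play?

Reacher

Track states (vertex, player-to-move).
A0 = {(4,Reacher), (4,Blocker)}
A1: add {(1,Reacher), (2,Reacher), (3,Reacher)}.
(3,Reacher) ∈ A1 ⇒ Reacher forces the target.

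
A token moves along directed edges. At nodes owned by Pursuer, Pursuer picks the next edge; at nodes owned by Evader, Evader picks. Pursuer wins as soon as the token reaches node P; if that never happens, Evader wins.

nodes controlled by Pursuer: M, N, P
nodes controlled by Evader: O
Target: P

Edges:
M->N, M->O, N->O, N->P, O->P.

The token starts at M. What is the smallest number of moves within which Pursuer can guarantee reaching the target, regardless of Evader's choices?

2

A0 = {P}
A1: add {N, O} — N (Pursuer) has N→P; O (Evader): all of {P} already in.
A2: add {M} — M (Pursuer) has M→N.
A2 = all vertices. Fixed point.
M enters the attractor at level 2, so Pursuer can force the target in 2 moves from there.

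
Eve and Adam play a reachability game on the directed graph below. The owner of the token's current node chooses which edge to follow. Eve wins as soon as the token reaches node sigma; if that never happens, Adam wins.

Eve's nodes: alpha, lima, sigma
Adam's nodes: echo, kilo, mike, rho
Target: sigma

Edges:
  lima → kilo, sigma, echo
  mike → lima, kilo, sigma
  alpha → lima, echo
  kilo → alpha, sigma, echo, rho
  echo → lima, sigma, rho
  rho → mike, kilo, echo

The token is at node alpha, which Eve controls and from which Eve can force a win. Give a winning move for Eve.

lima

A0 = {sigma}
A1: add {lima} — lima (Eve) has lima→sigma.
A2: add {alpha} — alpha (Eve) has alpha→lima.
A3 = A2; e.g. mike (Adam) can still go to kilo. Fixed point.
From alpha, successor lima is in the attractor (rank 1); the other successor echo is not.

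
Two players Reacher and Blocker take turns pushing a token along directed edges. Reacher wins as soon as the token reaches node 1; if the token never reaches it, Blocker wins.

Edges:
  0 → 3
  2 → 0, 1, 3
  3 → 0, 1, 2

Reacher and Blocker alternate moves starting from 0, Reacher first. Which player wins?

Blocker

Track states (vertex, player-to-move).
A0 = {(1,Reacher), (1,Blocker)}
A1: add {(2,Reacher), (3,Reacher)}.
A2: add {(0,Blocker)}.
A3 = A2; e.g. (0,Reacher) stays out. (0,Reacher) never enters ⇒ Blocker avoids the target.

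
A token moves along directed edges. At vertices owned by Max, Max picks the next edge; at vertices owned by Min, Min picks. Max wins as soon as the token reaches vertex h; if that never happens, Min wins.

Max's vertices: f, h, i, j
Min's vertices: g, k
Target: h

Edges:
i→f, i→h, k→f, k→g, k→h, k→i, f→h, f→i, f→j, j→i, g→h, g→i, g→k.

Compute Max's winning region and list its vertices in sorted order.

A0 = {h}
A1: add {f, i} — f (Max) has f→h; i (Max) has i→h.
A2: add {j} — j (Max) has j→i.
A3 = A2; e.g. g (Min) can still go to k. Fixed point.
Max's winning region = {f, h, i, j}.

f, h, i, j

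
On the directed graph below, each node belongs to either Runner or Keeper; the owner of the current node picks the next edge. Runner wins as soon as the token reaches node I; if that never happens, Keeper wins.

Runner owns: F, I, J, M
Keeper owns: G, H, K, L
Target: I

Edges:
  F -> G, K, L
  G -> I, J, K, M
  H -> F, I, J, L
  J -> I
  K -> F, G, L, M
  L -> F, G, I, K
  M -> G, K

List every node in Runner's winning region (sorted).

I, J

A0 = {I}
A1: add {J} — J (Runner) has J→I.
A2 = A1; e.g. F (Runner) has no edge into A1. Fixed point.
Runner's winning region = {I, J}.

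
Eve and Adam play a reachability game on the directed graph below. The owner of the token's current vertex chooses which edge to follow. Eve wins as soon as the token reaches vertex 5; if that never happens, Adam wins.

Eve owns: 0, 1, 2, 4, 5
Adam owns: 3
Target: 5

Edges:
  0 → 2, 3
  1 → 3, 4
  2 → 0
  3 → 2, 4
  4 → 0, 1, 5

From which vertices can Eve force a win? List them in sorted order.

1, 4, 5

A0 = {5}
A1: add {4} — 4 (Eve) has 4→5.
A2: add {1} — 1 (Eve) has 1→4.
A3 = A2; e.g. 0 (Eve) has no edge into A2. Fixed point.
Eve's winning region = {1, 4, 5}.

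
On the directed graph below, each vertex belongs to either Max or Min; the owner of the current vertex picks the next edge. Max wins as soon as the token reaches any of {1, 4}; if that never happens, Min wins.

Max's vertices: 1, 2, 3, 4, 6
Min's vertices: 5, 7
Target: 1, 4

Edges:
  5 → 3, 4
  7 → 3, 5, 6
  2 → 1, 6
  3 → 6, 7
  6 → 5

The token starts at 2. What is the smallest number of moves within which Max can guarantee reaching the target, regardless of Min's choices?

1

A0 = {1, 4}
A1: add {2} — 2 (Max) has 2→1.
A2 = A1; e.g. 3 (Max) has no edge into A1. Fixed point.
2 enters the attractor at level 1, so Max can force the target in 1 move from there.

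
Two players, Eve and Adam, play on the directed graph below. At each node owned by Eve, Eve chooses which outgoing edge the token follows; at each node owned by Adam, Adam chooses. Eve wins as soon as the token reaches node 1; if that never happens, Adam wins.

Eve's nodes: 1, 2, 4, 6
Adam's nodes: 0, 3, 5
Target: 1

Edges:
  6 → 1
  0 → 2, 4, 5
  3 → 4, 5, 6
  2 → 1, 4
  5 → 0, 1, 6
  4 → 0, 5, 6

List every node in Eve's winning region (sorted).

1, 2, 4, 6

A0 = {1}
A1: add {2, 6} — 2 (Eve) has 2→1; 6 (Eve) has 6→1.
A2: add {4} — 4 (Eve) has 4→6.
A3 = A2; e.g. 0 (Adam) can still go to 5. Fixed point.
Eve's winning region = {1, 2, 4, 6}.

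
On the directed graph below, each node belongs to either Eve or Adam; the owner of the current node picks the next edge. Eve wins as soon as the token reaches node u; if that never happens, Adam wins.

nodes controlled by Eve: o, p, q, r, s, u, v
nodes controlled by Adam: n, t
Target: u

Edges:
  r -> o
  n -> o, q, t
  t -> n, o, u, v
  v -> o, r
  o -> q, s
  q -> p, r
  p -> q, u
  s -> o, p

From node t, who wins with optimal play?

A0 = {u}
A1: add {p} — p (Eve) has p→u.
A2: add {q, s} — q (Eve) has q→p; s (Eve) has s→p.
A3: add {o} — o (Eve) has o→q.
A4: add {r, v} — r (Eve) has r→o; v (Eve) has v→o.
A5 = A4; e.g. n (Adam) can still go to t. Fixed point.
t never enters the attractor, so Adam can avoid the target forever.

Adam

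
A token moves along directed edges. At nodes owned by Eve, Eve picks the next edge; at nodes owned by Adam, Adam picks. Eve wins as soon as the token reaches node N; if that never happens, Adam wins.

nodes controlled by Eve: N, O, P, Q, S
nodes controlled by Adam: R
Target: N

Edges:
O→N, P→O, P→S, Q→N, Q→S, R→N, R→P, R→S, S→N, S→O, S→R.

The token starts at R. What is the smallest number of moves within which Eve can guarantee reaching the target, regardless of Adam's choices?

A0 = {N}
A1: add {O, Q, S} — O (Eve) has O→N; Q (Eve) has Q→N; S (Eve) has S→N.
A2: add {P} — P (Eve) has P→O.
A3: add {R} — R (Adam): all of {N, P, S} already in.
A3 = all vertices. Fixed point.
R enters the attractor at level 3, so Eve can force the target in 3 moves from there.

3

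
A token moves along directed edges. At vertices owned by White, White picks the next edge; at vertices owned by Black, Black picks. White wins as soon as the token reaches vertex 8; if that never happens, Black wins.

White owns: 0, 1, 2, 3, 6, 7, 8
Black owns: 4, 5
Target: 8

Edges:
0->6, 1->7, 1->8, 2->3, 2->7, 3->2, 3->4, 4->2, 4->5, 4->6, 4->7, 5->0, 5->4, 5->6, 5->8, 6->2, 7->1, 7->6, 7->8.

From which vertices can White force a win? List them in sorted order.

0, 1, 2, 3, 6, 7, 8

A0 = {8}
A1: add {1, 7} — 1 (White) has 1→8; 7 (White) has 7→8.
A2: add {2} — 2 (White) has 2→7.
A3: add {3, 6} — 3 (White) has 3→2; 6 (White) has 6→2.
A4: add {0} — 0 (White) has 0→6.
A5 = A4; e.g. 4 (Black) can still go to 5. Fixed point.
White's winning region = {0, 1, 2, 3, 6, 7, 8}.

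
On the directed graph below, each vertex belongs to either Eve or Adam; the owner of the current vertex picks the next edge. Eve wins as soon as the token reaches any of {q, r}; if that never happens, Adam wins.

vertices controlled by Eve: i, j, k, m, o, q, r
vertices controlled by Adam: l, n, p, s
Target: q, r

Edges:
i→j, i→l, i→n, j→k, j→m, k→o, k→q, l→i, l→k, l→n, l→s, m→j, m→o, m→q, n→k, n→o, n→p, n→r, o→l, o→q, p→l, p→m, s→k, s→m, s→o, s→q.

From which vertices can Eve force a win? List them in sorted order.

i, j, k, m, o, q, r, s

A0 = {q, r}
A1: add {k, m, o} — k (Eve) has k→q; m (Eve) has m→q; o (Eve) has o→q.
A2: add {j, s} — j (Eve) has j→k; s (Adam): all of {k, m, o, q} already in.
A3: add {i} — i (Eve) has i→j.
A4 = A3; e.g. l (Adam) can still go to n. Fixed point.
Eve's winning region = {i, j, k, m, o, q, r, s}.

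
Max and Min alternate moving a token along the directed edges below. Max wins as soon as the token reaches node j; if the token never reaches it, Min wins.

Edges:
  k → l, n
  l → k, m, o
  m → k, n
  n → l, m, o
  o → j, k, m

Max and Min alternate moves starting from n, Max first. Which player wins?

Min

Track states (vertex, player-to-move).
A0 = {(j,Max), (j,Min)}
A1: add {(o,Max)}.
A2 = A1; e.g. (k,Max) stays out. (n,Max) never enters ⇒ Min avoids the target.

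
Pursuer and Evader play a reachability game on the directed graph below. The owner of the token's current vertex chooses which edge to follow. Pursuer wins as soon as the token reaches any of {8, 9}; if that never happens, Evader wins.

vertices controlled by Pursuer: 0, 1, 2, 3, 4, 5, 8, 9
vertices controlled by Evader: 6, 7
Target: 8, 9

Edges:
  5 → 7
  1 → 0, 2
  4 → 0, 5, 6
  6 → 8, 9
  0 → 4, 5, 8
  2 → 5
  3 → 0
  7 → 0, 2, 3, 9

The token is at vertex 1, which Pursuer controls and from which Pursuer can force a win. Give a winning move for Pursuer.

0

A0 = {8, 9}
A1: add {0, 6} — 0 (Pursuer) has 0→8; 6 (Evader): all of {8, 9} already in.
A2: add {1, 3, 4} — 1 (Pursuer) has 1→0; 3 (Pursuer) has 3→0; 4 (Pursuer) has 4→0.
A3 = A2; e.g. 2 (Pursuer) has no edge into A2. Fixed point.
From 1, successor 0 is in the attractor (rank 1); the other successor 2 is not.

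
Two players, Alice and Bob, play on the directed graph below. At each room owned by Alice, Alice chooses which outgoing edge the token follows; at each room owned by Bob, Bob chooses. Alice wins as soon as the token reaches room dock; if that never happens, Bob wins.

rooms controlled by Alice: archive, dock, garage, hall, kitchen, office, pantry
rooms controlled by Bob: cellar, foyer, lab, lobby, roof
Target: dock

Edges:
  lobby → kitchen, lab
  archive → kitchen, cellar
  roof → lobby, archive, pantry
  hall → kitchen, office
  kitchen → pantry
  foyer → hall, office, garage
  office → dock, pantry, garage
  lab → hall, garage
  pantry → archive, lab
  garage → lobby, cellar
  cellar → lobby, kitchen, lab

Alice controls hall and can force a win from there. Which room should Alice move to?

A0 = {dock}
A1: add {office} — office (Alice) has office→dock.
A2: add {hall} — hall (Alice) has hall→office.
A3 = A2; e.g. lobby (Bob) can still go to kitchen. Fixed point.
From hall, successor office is in the attractor (rank 1); the other successor kitchen is not.

office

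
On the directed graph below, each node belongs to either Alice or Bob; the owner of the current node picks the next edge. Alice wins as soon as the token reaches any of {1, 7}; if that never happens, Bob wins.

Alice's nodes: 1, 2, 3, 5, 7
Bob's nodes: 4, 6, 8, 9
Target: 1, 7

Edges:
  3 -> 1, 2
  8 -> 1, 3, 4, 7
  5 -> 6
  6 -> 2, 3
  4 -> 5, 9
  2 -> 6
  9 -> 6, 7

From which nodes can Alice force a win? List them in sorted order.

A0 = {1, 7}
A1: add {3} — 3 (Alice) has 3→1.
A2 = A1; e.g. 2 (Alice) has no edge into A1. Fixed point.
Alice's winning region = {1, 3, 7}.

1, 3, 7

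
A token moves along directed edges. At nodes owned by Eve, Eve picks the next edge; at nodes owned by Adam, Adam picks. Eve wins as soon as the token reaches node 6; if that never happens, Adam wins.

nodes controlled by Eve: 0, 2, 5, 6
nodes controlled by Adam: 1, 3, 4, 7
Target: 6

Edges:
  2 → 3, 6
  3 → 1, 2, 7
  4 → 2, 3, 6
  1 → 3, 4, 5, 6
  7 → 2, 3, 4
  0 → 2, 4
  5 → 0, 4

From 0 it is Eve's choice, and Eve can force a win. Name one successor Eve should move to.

2

A0 = {6}
A1: add {2} — 2 (Eve) has 2→6.
A2: add {0} — 0 (Eve) has 0→2.
A3: add {5} — 5 (Eve) has 5→0.
A4 = A3; e.g. 1 (Adam) can still go to 3. Fixed point.
From 0, successor 2 is in the attractor (rank 1); the other successor 4 is not.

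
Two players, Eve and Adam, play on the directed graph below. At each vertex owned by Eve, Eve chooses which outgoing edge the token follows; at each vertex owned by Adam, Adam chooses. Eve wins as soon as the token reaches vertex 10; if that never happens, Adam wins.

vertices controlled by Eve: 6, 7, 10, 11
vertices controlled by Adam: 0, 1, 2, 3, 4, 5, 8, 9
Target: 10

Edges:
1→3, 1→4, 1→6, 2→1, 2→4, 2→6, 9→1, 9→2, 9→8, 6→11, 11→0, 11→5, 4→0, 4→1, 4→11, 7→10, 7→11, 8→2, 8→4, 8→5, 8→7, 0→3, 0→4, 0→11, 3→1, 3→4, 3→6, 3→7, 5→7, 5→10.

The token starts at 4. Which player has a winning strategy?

Adam

A0 = {10}
A1: add {7} — 7 (Eve) has 7→10.
A2: add {5} — 5 (Adam): all of {7, 10} already in.
A3: add {11} — 11 (Eve) has 11→5.
A4: add {6} — 6 (Eve) has 6→11.
A5 = A4; e.g. 0 (Adam) can still go to 3. Fixed point.
4 never enters the attractor, so Adam can avoid the target forever.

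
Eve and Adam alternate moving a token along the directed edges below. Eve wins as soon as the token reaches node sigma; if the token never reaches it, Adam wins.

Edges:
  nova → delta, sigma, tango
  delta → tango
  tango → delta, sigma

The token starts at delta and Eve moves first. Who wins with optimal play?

Adam

Track states (vertex, player-to-move).
A0 = {(sigma,Eve), (sigma,Adam)}
A1: add {(nova,Eve), (tango,Eve)}.
A2: add {(delta,Adam)}.
A3 = A2; e.g. (nova,Adam) stays out. (delta,Eve) never enters ⇒ Adam avoids the target.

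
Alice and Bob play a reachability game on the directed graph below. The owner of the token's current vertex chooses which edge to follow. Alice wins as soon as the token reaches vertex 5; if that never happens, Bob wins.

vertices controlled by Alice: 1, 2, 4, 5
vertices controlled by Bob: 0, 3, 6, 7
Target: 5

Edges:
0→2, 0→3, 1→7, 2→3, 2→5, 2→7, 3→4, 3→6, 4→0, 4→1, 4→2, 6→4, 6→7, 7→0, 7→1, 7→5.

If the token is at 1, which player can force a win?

A0 = {5}
A1: add {2} — 2 (Alice) has 2→5.
A2: add {4} — 4 (Alice) has 4→2.
A3 = A2; e.g. 0 (Bob) can still go to 3. Fixed point.
1 never enters the attractor, so Bob can avoid the target forever.

Bob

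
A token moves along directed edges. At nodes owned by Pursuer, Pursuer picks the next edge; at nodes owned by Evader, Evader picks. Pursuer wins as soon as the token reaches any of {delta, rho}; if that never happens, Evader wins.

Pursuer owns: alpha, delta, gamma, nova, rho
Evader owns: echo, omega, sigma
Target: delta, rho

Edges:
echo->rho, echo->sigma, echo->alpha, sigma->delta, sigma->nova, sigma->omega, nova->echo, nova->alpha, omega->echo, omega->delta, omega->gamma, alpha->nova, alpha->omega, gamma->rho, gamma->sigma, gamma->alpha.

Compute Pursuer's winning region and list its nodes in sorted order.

A0 = {delta, rho}
A1: add {gamma} — gamma (Pursuer) has gamma→rho.
A2 = A1; e.g. echo (Evader) can still go to sigma. Fixed point.
Pursuer's winning region = {delta, gamma, rho}.

delta, gamma, rho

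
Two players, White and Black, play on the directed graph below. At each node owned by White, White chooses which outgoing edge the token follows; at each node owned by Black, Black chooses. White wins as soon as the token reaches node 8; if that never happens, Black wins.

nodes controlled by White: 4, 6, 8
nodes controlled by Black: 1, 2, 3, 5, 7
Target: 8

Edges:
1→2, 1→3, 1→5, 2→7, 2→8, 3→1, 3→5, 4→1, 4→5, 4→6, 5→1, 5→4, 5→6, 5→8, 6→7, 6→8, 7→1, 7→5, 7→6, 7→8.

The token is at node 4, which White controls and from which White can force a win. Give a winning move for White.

A0 = {8}
A1: add {6} — 6 (White) has 6→8.
A2: add {4} — 4 (White) has 4→6.
A3 = A2; e.g. 1 (Black) can still go to 2. Fixed point.
From 4, successor 6 is in the attractor (rank 1); the other successors 1, 5 are not.

6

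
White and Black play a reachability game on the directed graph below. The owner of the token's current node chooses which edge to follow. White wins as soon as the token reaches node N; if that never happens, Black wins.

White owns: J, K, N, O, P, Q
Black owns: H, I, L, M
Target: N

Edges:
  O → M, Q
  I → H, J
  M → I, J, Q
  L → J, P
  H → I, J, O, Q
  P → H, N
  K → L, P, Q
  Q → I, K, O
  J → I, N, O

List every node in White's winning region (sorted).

A0 = {N}
A1: add {J, P} — J (White) has J→N; P (White) has P→N.
A2: add {K, L} — K (White) has K→P; L (Black): all of {J, P} already in.
A3: add {Q} — Q (White) has Q→K.
A4: add {O} — O (White) has O→Q.
A5 = A4; e.g. H (Black) can still go to I. Fixed point.
White's winning region = {J, K, L, N, O, P, Q}.

J, K, L, N, O, P, Q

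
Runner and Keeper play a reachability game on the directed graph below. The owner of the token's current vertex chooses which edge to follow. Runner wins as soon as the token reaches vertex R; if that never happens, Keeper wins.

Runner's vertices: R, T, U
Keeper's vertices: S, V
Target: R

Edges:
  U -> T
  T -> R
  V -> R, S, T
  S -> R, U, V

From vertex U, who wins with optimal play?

A0 = {R}
A1: add {T} — T (Runner) has T→R.
A2: add {U} — U (Runner) has U→T.
A3 = A2; e.g. S (Keeper) can still go to V. Fixed point.
U ∈ A2, so Runner can force the target.

Runner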